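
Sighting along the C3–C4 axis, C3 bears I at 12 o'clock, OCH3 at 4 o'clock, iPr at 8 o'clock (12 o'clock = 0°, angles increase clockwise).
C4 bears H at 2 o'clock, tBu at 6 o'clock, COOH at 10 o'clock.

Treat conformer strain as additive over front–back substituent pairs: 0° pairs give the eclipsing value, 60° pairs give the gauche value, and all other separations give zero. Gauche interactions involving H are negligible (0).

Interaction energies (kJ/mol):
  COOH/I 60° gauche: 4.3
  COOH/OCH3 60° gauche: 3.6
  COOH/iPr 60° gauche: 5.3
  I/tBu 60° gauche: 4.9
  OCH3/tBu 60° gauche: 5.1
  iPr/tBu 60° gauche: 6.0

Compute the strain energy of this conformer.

20.7 kJ/mol

This conformer is staggered. I at 0° is gauche with COOH at 300° (4.3); OCH3 at 120° is gauche with tBu at 180° (5.1); iPr at 240° is gauche with tBu at 180° (6.0); iPr at 240° is gauche with COOH at 300° (5.3). Total 20.7 kJ/mol.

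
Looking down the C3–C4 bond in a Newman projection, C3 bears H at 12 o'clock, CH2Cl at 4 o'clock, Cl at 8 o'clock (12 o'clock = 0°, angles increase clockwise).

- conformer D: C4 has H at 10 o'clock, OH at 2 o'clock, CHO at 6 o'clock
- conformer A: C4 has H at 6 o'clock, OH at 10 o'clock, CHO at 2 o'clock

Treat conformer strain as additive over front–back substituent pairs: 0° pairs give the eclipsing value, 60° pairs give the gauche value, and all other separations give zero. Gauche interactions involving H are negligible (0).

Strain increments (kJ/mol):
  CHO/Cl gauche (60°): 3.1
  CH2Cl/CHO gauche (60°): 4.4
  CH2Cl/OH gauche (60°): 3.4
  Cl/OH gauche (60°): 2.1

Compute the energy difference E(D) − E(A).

D (staggered): CH2Cl–OH gauche, CH2Cl–CHO gauche, Cl–CHO gauche; 3.4 + 4.4 + 3.1 = 10.9 kJ/mol.
A (staggered): CH2Cl–CHO gauche, Cl–OH gauche; 4.4 + 2.1 = 6.5 kJ/mol.
E(D) − E(A) = 10.9 − 6.5 = +4.4 kJ/mol.

+4.4 kJ/mol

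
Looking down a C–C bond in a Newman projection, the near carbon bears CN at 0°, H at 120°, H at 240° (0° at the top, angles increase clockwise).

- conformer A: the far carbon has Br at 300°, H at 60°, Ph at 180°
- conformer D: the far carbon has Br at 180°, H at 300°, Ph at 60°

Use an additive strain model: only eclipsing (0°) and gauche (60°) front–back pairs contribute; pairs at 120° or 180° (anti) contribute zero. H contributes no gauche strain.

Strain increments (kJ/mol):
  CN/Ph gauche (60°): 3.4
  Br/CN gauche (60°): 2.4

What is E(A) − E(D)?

-1.0 kJ/mol

A (staggered): CN(0°)/Br(300°) gauche 2.4 → 2.4 kJ/mol.
D (staggered): CN(0°)/Ph(60°) gauche 3.4 → 3.4 kJ/mol.
E(A) − E(D) = 2.4 − 3.4 = -1.0 kJ/mol.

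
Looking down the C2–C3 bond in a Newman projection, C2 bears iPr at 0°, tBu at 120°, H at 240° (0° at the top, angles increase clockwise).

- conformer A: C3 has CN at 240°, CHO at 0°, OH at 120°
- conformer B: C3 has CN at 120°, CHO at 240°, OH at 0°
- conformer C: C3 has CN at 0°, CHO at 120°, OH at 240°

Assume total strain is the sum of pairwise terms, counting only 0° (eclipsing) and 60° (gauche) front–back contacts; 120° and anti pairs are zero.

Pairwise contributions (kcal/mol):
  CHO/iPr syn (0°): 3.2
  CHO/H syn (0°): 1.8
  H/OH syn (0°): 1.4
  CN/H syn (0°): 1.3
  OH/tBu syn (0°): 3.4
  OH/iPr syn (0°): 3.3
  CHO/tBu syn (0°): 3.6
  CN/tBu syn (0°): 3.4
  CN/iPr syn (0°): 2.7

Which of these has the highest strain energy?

A (eclipsed): iPr–CHO eclipsed, tBu–OH eclipsed, H–CN eclipsed; 3.2 + 3.4 + 1.3 = 7.9 kcal/mol.
B (eclipsed): iPr–OH eclipsed, tBu–CN eclipsed, H–CHO eclipsed; 3.3 + 3.4 + 1.8 = 8.5 kcal/mol.
C (eclipsed): iPr–CN eclipsed, tBu–CHO eclipsed, H–OH eclipsed; 2.7 + 3.6 + 1.4 = 7.7 kcal/mol.
B has the highest total (8.5 kcal/mol).

B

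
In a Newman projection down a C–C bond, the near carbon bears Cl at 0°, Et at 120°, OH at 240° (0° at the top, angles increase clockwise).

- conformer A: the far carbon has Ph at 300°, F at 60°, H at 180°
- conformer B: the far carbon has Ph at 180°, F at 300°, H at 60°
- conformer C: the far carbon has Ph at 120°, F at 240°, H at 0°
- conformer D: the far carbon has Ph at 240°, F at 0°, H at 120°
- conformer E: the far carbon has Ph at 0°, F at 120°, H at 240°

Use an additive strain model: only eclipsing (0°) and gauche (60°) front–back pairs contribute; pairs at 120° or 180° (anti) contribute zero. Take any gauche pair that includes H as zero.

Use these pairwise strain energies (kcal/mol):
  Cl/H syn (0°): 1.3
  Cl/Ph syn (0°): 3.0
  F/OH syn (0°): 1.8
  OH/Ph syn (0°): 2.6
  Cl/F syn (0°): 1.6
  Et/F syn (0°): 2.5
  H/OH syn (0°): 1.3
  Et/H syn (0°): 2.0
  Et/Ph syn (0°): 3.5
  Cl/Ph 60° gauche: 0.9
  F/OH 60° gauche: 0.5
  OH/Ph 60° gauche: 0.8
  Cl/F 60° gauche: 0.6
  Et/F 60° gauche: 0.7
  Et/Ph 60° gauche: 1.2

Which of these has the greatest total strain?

E

A (staggered): Cl(0°)/Ph(300°) gauche 0.9; Cl(0°)/F(60°) gauche 0.6; Et(120°)/F(60°) gauche 0.7; OH(240°)/Ph(300°) gauche 0.8 → 3.0 kcal/mol.
B (staggered): Cl(0°)/F(300°) gauche 0.6; Et(120°)/Ph(180°) gauche 1.2; OH(240°)/Ph(180°) gauche 0.8; OH(240°)/F(300°) gauche 0.5 → 3.1 kcal/mol.
C (eclipsed): Cl(0°)/H(0°) eclipsed 1.3; Et(120°)/Ph(120°) eclipsed 3.5; OH(240°)/F(240°) eclipsed 1.8 → 6.6 kcal/mol.
D (eclipsed): Cl(0°)/F(0°) eclipsed 1.6; Et(120°)/H(120°) eclipsed 2.0; OH(240°)/Ph(240°) eclipsed 2.6 → 6.2 kcal/mol.
E (eclipsed): Cl(0°)/Ph(0°) eclipsed 3.0; Et(120°)/F(120°) eclipsed 2.5; OH(240°)/H(240°) eclipsed 1.3 → 6.8 kcal/mol.
E has the highest total (6.8 kcal/mol).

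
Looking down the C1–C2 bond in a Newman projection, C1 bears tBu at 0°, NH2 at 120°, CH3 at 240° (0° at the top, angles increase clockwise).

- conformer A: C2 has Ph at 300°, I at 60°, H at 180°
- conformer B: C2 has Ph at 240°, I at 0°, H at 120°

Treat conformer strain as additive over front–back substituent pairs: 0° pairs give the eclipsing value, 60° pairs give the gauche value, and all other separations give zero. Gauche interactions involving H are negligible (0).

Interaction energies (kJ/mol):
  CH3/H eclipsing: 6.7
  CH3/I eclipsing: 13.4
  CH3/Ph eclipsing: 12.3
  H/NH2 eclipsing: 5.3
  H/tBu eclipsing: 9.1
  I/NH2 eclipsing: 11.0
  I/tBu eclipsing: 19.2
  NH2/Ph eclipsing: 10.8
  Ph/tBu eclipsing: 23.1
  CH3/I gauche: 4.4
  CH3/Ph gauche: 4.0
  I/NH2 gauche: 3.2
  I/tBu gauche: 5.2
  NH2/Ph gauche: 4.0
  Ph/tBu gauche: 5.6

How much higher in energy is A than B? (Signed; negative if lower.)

A (staggered): tBu(0°)/Ph(300°) gauche 5.6; tBu(0°)/I(60°) gauche 5.2; NH2(120°)/I(60°) gauche 3.2; CH3(240°)/Ph(300°) gauche 4.0 → 18.0 kJ/mol.
B (eclipsed): tBu(0°)/I(0°) eclipsed 19.2; NH2(120°)/H(120°) eclipsed 5.3; CH3(240°)/Ph(240°) eclipsed 12.3 → 36.8 kJ/mol.
E(A) − E(B) = 18.0 − 36.8 = -18.8 kJ/mol.

-18.8 kJ/mol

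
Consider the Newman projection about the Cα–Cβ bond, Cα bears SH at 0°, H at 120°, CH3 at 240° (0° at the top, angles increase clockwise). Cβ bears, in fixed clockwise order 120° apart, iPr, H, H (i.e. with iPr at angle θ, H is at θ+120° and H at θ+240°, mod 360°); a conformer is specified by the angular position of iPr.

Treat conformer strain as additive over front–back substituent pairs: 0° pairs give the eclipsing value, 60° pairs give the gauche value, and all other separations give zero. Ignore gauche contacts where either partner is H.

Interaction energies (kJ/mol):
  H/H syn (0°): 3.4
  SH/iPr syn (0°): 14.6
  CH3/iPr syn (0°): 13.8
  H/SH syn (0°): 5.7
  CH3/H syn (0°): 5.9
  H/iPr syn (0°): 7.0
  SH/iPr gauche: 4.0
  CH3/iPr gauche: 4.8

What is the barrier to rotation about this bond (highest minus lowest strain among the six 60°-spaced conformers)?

iPr at 0° (eclipsed): SH(0°)/iPr(0°) eclipsed 14.6; H(120°)/H(120°) eclipsed 3.4; CH3(240°)/H(240°) eclipsed 5.9 → 23.9 kJ/mol.
iPr at 60° (staggered): SH(0°)/iPr(60°) gauche 4.0 → 4.0 kJ/mol.
iPr at 120° (eclipsed): SH(0°)/H(0°) eclipsed 5.7; H(120°)/iPr(120°) eclipsed 7.0; CH3(240°)/H(240°) eclipsed 5.9 → 18.6 kJ/mol.
iPr at 180° (staggered): CH3(240°)/iPr(180°) gauche 4.8 → 4.8 kJ/mol.
iPr at 240° (eclipsed): SH(0°)/H(0°) eclipsed 5.7; H(120°)/H(120°) eclipsed 3.4; CH3(240°)/iPr(240°) eclipsed 13.8 → 22.9 kJ/mol.
iPr at 300° (staggered): SH(0°)/iPr(300°) gauche 4.0; CH3(240°)/iPr(300°) gauche 4.8 → 8.8 kJ/mol.
Max at 0° (23.9 kJ/mol), min at 60° (4.0 kJ/mol); barrier = 19.9 kJ/mol.

19.9 kJ/mol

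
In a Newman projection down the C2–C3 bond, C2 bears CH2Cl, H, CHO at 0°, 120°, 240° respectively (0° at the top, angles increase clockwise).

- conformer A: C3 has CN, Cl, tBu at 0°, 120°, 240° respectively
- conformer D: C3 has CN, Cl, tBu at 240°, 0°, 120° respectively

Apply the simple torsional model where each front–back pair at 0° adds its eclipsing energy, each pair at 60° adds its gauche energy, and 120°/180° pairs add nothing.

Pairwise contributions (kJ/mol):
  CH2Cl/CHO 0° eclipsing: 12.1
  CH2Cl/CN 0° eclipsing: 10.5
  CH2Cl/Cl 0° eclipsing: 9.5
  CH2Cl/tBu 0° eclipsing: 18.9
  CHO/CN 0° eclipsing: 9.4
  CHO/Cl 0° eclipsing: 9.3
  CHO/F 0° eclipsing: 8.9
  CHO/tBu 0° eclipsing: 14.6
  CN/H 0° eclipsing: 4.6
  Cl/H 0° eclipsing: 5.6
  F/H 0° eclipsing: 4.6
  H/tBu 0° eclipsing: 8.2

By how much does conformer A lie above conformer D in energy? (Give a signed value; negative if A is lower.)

+3.6 kJ/mol

A (eclipsed): CH2Cl(0°)/CN(0°) eclipsed 10.5; H(120°)/Cl(120°) eclipsed 5.6; CHO(240°)/tBu(240°) eclipsed 14.6 → 30.7 kJ/mol.
D (eclipsed): CH2Cl(0°)/Cl(0°) eclipsed 9.5; H(120°)/tBu(120°) eclipsed 8.2; CHO(240°)/CN(240°) eclipsed 9.4 → 27.1 kJ/mol.
E(A) − E(D) = 30.7 − 27.1 = +3.6 kJ/mol.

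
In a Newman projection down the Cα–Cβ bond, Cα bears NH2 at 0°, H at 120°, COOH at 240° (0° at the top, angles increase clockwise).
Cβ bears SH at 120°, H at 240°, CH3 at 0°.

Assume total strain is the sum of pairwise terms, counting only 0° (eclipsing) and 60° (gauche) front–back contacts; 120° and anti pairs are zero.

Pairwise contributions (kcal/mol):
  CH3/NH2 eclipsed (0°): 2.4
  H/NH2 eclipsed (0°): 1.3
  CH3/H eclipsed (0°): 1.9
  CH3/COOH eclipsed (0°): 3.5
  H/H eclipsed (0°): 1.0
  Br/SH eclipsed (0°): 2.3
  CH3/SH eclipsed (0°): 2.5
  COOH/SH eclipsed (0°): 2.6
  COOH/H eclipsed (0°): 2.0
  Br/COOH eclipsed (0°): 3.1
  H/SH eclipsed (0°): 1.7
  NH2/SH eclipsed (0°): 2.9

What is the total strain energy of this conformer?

This conformer (eclipsed): NH2(0°)/CH3(0°) eclipsed 2.4; H(120°)/SH(120°) eclipsed 1.7; COOH(240°)/H(240°) eclipsed 2.0 → 6.1 kcal/mol.

6.1 kcal/mol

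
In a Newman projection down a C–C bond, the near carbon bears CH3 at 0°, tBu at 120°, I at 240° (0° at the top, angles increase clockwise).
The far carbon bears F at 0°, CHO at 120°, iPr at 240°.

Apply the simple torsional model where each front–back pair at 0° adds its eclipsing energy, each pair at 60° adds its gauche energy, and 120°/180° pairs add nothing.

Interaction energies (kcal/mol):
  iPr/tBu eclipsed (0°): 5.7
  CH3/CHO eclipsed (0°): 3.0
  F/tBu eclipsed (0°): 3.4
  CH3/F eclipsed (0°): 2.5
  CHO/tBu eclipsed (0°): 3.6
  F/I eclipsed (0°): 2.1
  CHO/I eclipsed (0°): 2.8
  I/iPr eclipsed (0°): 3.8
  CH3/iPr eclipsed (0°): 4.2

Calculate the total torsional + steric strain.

9.9 kcal/mol

This conformer is eclipsed. CH3 at 0° is eclipsed with F at 0° (2.5); tBu at 120° is eclipsed with CHO at 120° (3.6); I at 240° is eclipsed with iPr at 240° (3.8). Total 9.9 kcal/mol.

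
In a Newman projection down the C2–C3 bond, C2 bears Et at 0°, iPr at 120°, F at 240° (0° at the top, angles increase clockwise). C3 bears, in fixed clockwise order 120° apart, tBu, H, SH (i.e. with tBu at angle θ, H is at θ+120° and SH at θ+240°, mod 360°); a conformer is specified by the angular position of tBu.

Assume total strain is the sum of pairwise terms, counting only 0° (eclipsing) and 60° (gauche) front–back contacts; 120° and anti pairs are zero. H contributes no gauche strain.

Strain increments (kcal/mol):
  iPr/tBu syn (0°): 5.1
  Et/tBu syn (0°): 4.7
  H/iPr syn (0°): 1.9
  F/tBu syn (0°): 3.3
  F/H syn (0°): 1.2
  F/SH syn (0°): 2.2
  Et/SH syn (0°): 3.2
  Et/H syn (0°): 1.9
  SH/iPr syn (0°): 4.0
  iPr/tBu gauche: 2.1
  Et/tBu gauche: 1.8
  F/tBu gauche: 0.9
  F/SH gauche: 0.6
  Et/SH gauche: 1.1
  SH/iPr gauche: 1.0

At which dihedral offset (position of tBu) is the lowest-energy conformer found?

300°

tBu at 0° (eclipsed): Et(0°)/tBu(0°) eclipsed 4.7; iPr(120°)/H(120°) eclipsed 1.9; F(240°)/SH(240°) eclipsed 2.2 → 8.8 kcal/mol.
tBu at 60° (staggered): Et(0°)/tBu(60°) gauche 1.8; Et(0°)/SH(300°) gauche 1.1; iPr(120°)/tBu(60°) gauche 2.1; F(240°)/SH(300°) gauche 0.6 → 5.6 kcal/mol.
tBu at 120° (eclipsed): Et(0°)/SH(0°) eclipsed 3.2; iPr(120°)/tBu(120°) eclipsed 5.1; F(240°)/H(240°) eclipsed 1.2 → 9.5 kcal/mol.
tBu at 180° (staggered): Et(0°)/SH(60°) gauche 1.1; iPr(120°)/tBu(180°) gauche 2.1; iPr(120°)/SH(60°) gauche 1.0; F(240°)/tBu(180°) gauche 0.9 → 5.1 kcal/mol.
tBu at 240° (eclipsed): Et(0°)/H(0°) eclipsed 1.9; iPr(120°)/SH(120°) eclipsed 4.0; F(240°)/tBu(240°) eclipsed 3.3 → 9.2 kcal/mol.
tBu at 300° (staggered): Et(0°)/tBu(300°) gauche 1.8; iPr(120°)/SH(180°) gauche 1.0; F(240°)/tBu(300°) gauche 0.9; F(240°)/SH(180°) gauche 0.6 → 4.3 kcal/mol.
The minimum (4.3 kcal/mol) occurs with tBu at 300°.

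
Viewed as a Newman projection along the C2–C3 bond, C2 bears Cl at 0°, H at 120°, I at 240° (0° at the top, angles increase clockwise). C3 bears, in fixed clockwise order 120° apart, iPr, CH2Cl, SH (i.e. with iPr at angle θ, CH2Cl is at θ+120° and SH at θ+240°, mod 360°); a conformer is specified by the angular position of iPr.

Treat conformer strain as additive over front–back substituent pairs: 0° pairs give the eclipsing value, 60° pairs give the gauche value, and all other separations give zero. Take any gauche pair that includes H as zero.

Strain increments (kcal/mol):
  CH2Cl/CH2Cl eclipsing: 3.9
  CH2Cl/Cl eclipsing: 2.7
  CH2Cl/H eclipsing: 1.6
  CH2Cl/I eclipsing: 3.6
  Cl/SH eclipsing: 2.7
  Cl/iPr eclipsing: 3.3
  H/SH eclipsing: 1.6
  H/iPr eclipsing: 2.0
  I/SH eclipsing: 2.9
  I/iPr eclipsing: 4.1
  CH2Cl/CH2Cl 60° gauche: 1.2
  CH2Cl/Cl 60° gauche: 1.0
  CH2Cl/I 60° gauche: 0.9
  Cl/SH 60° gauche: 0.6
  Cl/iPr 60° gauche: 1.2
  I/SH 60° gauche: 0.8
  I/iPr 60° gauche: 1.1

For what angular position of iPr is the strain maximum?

iPr at 0° is eclipsed. Cl at 0° is eclipsed with iPr at 0° (3.3); H at 120° is eclipsed with CH2Cl at 120° (1.6); I at 240° is eclipsed with SH at 240° (2.9). Total 7.8 kcal/mol.
iPr at 60° is staggered. Cl at 0° is gauche with iPr at 60° (1.2); Cl at 0° is gauche with SH at 300° (0.6); I at 240° is gauche with CH2Cl at 180° (0.9); I at 240° is gauche with SH at 300° (0.8). Total 3.5 kcal/mol.
iPr at 120° is eclipsed. Cl at 0° is eclipsed with SH at 0° (2.7); H at 120° is eclipsed with iPr at 120° (2.0); I at 240° is eclipsed with CH2Cl at 240° (3.6). Total 8.3 kcal/mol.
iPr at 180° is staggered. Cl at 0° is gauche with CH2Cl at 300° (1.0); Cl at 0° is gauche with SH at 60° (0.6); I at 240° is gauche with iPr at 180° (1.1); I at 240° is gauche with CH2Cl at 300° (0.9). Total 3.6 kcal/mol.
iPr at 240° is eclipsed. Cl at 0° is eclipsed with CH2Cl at 0° (2.7); H at 120° is eclipsed with SH at 120° (1.6); I at 240° is eclipsed with iPr at 240° (4.1). Total 8.4 kcal/mol.
iPr at 300° is staggered. Cl at 0° is gauche with iPr at 300° (1.2); Cl at 0° is gauche with CH2Cl at 60° (1.0); I at 240° is gauche with iPr at 300° (1.1); I at 240° is gauche with SH at 180° (0.8). Total 4.1 kcal/mol.
The maximum (8.4 kcal/mol) occurs with iPr at 240°.

240°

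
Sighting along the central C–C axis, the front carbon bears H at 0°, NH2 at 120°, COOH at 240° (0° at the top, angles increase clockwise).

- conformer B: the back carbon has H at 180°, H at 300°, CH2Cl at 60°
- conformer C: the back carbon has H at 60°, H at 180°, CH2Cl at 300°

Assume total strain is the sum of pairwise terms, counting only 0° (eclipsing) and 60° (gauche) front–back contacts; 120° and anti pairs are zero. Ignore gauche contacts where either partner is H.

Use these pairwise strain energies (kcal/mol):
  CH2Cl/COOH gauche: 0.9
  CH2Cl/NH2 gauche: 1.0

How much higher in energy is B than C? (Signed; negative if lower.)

+0.1 kcal/mol

B (staggered): NH2–CH2Cl gauche; 1.0 = 1.0 kcal/mol.
C (staggered): COOH–CH2Cl gauche; 0.9 = 0.9 kcal/mol.
E(B) − E(C) = 1.0 − 0.9 = +0.1 kcal/mol.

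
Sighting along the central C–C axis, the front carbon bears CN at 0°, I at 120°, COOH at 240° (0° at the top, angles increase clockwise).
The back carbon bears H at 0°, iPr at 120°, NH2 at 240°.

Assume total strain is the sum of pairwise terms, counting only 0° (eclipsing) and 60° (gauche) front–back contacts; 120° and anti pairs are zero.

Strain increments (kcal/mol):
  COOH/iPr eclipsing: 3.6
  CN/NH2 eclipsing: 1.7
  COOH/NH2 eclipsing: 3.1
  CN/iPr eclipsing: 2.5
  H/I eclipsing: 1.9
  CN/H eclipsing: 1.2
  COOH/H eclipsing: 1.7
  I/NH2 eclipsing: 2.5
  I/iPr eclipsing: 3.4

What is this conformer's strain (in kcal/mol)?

7.7 kcal/mol

This conformer (eclipsed): CN–H eclipsed, I–iPr eclipsed, COOH–NH2 eclipsed; 1.2 + 3.4 + 3.1 = 7.7 kcal/mol.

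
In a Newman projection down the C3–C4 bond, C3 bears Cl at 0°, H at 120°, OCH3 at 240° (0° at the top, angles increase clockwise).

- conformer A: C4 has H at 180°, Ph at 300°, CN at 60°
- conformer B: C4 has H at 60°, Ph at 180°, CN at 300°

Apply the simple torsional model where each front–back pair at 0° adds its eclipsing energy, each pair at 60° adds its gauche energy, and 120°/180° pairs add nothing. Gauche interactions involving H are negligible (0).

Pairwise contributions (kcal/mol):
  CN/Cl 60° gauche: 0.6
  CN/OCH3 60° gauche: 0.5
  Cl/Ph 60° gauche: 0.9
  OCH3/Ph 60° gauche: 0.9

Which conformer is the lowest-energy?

A (staggered): Cl(0°)/Ph(300°) gauche 0.9; Cl(0°)/CN(60°) gauche 0.6; OCH3(240°)/Ph(300°) gauche 0.9 → 2.4 kcal/mol.
B (staggered): Cl(0°)/CN(300°) gauche 0.6; OCH3(240°)/Ph(180°) gauche 0.9; OCH3(240°)/CN(300°) gauche 0.5 → 2.0 kcal/mol.
B has the lowest total (2.0 kcal/mol).

B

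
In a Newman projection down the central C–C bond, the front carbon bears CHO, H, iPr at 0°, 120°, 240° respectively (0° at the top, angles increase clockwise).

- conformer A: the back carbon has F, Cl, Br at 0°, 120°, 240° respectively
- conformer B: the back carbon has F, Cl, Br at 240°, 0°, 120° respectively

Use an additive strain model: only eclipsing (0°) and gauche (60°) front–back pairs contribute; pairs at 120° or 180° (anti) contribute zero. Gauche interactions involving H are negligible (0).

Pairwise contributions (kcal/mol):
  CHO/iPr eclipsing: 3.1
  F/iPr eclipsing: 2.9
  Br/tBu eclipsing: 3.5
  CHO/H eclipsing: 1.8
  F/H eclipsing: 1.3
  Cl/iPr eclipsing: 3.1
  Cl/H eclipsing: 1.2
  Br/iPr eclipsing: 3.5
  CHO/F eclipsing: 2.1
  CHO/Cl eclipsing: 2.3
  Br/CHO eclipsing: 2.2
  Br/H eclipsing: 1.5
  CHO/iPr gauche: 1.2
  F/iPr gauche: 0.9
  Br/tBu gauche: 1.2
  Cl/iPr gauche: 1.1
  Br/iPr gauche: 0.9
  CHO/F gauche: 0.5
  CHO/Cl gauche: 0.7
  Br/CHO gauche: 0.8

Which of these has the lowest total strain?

A (eclipsed): CHO–F eclipsed, H–Cl eclipsed, iPr–Br eclipsed; 2.1 + 1.2 + 3.5 = 6.8 kcal/mol.
B (eclipsed): CHO–Cl eclipsed, H–Br eclipsed, iPr–F eclipsed; 2.3 + 1.5 + 2.9 = 6.7 kcal/mol.
B has the lowest total (6.7 kcal/mol).

B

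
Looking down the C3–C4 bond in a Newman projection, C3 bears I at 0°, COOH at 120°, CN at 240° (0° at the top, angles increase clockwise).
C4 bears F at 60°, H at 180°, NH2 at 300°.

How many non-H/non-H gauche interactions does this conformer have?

Non-H gauche pairs: I(0°)/F(60°); I(0°)/NH2(300°); COOH(120°)/F(60°); CN(240°)/NH2(300°) — 4 interactions.

4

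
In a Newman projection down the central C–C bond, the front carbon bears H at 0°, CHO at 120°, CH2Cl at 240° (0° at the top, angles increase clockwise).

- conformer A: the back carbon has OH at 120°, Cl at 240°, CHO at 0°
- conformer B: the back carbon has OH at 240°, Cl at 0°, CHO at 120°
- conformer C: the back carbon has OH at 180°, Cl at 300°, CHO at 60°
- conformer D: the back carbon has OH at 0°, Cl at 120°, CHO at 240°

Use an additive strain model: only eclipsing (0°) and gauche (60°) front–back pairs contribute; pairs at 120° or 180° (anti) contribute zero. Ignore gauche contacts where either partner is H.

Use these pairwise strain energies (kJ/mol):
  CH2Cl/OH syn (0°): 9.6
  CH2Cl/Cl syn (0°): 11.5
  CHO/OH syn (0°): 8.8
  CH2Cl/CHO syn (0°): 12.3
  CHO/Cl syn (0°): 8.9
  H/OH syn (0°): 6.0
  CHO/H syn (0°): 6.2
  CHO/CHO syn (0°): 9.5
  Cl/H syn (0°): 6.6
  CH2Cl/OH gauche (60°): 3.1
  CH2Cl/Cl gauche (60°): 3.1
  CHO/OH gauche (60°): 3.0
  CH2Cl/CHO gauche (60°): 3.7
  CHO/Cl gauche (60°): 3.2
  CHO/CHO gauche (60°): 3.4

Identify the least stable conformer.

A (eclipsed): H–CHO eclipsed, CHO–OH eclipsed, CH2Cl–Cl eclipsed; 6.2 + 8.8 + 11.5 = 26.5 kJ/mol.
B (eclipsed): H–Cl eclipsed, CHO–CHO eclipsed, CH2Cl–OH eclipsed; 6.6 + 9.5 + 9.6 = 25.7 kJ/mol.
C (staggered): CHO–OH gauche, CHO–CHO gauche, CH2Cl–OH gauche, CH2Cl–Cl gauche; 3.0 + 3.4 + 3.1 + 3.1 = 12.6 kJ/mol.
D (eclipsed): H–OH eclipsed, CHO–Cl eclipsed, CH2Cl–CHO eclipsed; 6.0 + 8.9 + 12.3 = 27.2 kJ/mol.
D has the highest total (27.2 kJ/mol).

D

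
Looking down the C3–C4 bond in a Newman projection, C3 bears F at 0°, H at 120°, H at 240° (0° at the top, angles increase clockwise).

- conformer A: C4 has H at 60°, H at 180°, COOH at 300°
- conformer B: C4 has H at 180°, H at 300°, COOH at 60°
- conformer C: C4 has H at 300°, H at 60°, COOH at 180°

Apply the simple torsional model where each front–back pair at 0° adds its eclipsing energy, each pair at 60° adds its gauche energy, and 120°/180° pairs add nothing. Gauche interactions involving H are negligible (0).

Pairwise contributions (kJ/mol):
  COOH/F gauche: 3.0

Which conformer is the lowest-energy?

A (staggered): F–COOH gauche; 3.0 = 3.0 kJ/mol.
B (staggered): F–COOH gauche; 3.0 = 3.0 kJ/mol.
C (staggered): no non-H gauche contacts → 0.0 kJ/mol.
C has the lowest total (0.0 kJ/mol).

C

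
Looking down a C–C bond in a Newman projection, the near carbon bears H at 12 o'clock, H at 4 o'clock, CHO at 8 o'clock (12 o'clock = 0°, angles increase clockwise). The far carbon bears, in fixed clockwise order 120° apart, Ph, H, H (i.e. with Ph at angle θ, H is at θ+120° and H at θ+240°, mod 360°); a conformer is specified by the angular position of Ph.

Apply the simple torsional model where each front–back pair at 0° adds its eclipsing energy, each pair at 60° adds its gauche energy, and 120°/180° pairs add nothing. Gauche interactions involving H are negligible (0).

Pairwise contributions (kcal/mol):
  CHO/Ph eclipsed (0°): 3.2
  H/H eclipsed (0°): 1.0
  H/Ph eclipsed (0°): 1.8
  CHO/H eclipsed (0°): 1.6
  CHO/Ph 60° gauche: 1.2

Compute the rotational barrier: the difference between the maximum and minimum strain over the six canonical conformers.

Ph at 0° (eclipsed): H–Ph eclipsed, H–H eclipsed, CHO–H eclipsed; 1.8 + 1.0 + 1.6 = 4.4 kcal/mol.
Ph at 60° (staggered): no non-H gauche contacts → 0.0 kcal/mol.
Ph at 120° (eclipsed): H–H eclipsed, H–Ph eclipsed, CHO–H eclipsed; 1.0 + 1.8 + 1.6 = 4.4 kcal/mol.
Ph at 180° (staggered): CHO–Ph gauche; 1.2 = 1.2 kcal/mol.
Ph at 240° (eclipsed): H–H eclipsed, H–H eclipsed, CHO–Ph eclipsed; 1.0 + 1.0 + 3.2 = 5.2 kcal/mol.
Ph at 300° (staggered): CHO–Ph gauche; 1.2 = 1.2 kcal/mol.
Max at 240° (5.2 kcal/mol), min at 60° (0.0 kcal/mol); barrier = 5.2 kcal/mol.

5.2 kcal/mol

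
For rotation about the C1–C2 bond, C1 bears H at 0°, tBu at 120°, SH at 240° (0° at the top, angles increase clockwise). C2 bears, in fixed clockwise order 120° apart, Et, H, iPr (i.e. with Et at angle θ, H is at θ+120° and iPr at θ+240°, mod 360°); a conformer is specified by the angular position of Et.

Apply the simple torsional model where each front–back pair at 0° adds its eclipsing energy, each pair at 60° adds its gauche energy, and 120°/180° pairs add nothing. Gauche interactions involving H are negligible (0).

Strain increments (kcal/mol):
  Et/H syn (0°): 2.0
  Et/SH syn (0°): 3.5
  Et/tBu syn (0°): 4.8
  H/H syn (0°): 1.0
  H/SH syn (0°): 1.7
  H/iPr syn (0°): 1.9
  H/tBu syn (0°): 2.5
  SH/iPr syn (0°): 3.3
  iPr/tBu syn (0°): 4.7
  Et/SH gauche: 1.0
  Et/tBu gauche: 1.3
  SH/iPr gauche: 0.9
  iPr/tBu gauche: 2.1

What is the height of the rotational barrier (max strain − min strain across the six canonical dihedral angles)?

Et at 0° is eclipsed. H at 0° is eclipsed with Et at 0° (2.0); tBu at 120° is eclipsed with H at 120° (2.5); SH at 240° is eclipsed with iPr at 240° (3.3). Total 7.8 kcal/mol.
Et at 60° is staggered. tBu at 120° is gauche with Et at 60° (1.3); SH at 240° is gauche with iPr at 300° (0.9). Total 2.2 kcal/mol.
Et at 120° is eclipsed. H at 0° is eclipsed with iPr at 0° (1.9); tBu at 120° is eclipsed with Et at 120° (4.8); SH at 240° is eclipsed with H at 240° (1.7). Total 8.4 kcal/mol.
Et at 180° is staggered. tBu at 120° is gauche with Et at 180° (1.3); tBu at 120° is gauche with iPr at 60° (2.1); SH at 240° is gauche with Et at 180° (1.0). Total 4.4 kcal/mol.
Et at 240° is eclipsed. H at 0° is eclipsed with H at 0° (1.0); tBu at 120° is eclipsed with iPr at 120° (4.7); SH at 240° is eclipsed with Et at 240° (3.5). Total 9.2 kcal/mol.
Et at 300° is staggered. tBu at 120° is gauche with iPr at 180° (2.1); SH at 240° is gauche with Et at 300° (1.0); SH at 240° is gauche with iPr at 180° (0.9). Total 4.0 kcal/mol.
Max at 240° (9.2 kcal/mol), min at 60° (2.2 kcal/mol); barrier = 7.0 kcal/mol.

7.0 kcal/mol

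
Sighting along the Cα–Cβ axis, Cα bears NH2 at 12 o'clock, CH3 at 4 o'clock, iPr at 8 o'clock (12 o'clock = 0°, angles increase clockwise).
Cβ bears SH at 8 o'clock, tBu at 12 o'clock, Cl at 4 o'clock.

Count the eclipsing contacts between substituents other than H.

Non-H eclipsing pairs: NH2(0°)/tBu(0°); CH3(120°)/Cl(120°); iPr(240°)/SH(240°) — 3 interactions.

3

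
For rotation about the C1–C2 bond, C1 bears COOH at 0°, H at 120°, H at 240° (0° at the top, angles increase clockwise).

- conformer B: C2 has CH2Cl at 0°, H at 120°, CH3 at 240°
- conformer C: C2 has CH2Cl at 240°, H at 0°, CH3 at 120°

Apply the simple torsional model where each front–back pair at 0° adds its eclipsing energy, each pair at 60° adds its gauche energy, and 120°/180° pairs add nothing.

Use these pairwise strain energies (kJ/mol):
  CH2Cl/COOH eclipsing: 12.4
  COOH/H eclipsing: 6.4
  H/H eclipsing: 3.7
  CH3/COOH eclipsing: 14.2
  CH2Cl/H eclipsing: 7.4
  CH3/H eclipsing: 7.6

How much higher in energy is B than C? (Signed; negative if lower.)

B (eclipsed): COOH–CH2Cl eclipsed, H–H eclipsed, H–CH3 eclipsed; 12.4 + 3.7 + 7.6 = 23.7 kJ/mol.
C (eclipsed): COOH–H eclipsed, H–CH3 eclipsed, H–CH2Cl eclipsed; 6.4 + 7.6 + 7.4 = 21.4 kJ/mol.
E(B) − E(C) = 23.7 − 21.4 = +2.3 kJ/mol.

+2.3 kJ/mol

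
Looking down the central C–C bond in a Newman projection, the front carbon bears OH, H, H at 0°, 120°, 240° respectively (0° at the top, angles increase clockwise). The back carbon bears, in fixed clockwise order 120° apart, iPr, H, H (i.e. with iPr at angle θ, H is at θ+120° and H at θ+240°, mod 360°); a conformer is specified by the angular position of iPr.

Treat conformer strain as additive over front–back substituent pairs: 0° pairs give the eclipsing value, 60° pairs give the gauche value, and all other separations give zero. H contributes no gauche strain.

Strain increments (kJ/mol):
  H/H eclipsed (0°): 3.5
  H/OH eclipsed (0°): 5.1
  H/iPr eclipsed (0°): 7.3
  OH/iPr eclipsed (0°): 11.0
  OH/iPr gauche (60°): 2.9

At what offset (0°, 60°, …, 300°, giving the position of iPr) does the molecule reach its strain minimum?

iPr at 0° is eclipsed. OH at 0° is eclipsed with iPr at 0° (11.0); H at 120° is eclipsed with H at 120° (3.5); H at 240° is eclipsed with H at 240° (3.5). Total 18.0 kJ/mol.
iPr at 60° is staggered. OH at 0° is gauche with iPr at 60° (2.9). Total 2.9 kJ/mol.
iPr at 120° is eclipsed. OH at 0° is eclipsed with H at 0° (5.1); H at 120° is eclipsed with iPr at 120° (7.3); H at 240° is eclipsed with H at 240° (3.5). Total 15.9 kJ/mol.
iPr at 180° (staggered): no non-H gauche contacts → 0.0 kJ/mol.
iPr at 240° is eclipsed. OH at 0° is eclipsed with H at 0° (5.1); H at 120° is eclipsed with H at 120° (3.5); H at 240° is eclipsed with iPr at 240° (7.3). Total 15.9 kJ/mol.
iPr at 300° is staggered. OH at 0° is gauche with iPr at 300° (2.9). Total 2.9 kJ/mol.
The minimum (0.0 kJ/mol) occurs with iPr at 180°.

180°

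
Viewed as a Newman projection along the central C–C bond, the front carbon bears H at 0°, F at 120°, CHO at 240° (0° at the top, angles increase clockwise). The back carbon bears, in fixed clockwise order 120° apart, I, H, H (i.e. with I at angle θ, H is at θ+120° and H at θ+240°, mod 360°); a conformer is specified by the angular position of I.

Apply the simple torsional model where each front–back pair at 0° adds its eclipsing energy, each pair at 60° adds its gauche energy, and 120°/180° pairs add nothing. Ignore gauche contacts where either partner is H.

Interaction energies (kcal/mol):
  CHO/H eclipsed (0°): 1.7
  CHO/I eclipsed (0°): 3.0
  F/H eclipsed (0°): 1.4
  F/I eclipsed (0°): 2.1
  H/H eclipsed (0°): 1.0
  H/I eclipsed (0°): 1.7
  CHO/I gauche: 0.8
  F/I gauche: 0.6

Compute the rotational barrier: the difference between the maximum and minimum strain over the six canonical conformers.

4.8 kcal/mol

I at 0° (eclipsed): H–I eclipsed, F–H eclipsed, CHO–H eclipsed; 1.7 + 1.4 + 1.7 = 4.8 kcal/mol.
I at 60° (staggered): F–I gauche; 0.6 = 0.6 kcal/mol.
I at 120° (eclipsed): H–H eclipsed, F–I eclipsed, CHO–H eclipsed; 1.0 + 2.1 + 1.7 = 4.8 kcal/mol.
I at 180° (staggered): F–I gauche, CHO–I gauche; 0.6 + 0.8 = 1.4 kcal/mol.
I at 240° (eclipsed): H–H eclipsed, F–H eclipsed, CHO–I eclipsed; 1.0 + 1.4 + 3.0 = 5.4 kcal/mol.
I at 300° (staggered): CHO–I gauche; 0.8 = 0.8 kcal/mol.
Max at 240° (5.4 kcal/mol), min at 60° (0.6 kcal/mol); barrier = 4.8 kcal/mol.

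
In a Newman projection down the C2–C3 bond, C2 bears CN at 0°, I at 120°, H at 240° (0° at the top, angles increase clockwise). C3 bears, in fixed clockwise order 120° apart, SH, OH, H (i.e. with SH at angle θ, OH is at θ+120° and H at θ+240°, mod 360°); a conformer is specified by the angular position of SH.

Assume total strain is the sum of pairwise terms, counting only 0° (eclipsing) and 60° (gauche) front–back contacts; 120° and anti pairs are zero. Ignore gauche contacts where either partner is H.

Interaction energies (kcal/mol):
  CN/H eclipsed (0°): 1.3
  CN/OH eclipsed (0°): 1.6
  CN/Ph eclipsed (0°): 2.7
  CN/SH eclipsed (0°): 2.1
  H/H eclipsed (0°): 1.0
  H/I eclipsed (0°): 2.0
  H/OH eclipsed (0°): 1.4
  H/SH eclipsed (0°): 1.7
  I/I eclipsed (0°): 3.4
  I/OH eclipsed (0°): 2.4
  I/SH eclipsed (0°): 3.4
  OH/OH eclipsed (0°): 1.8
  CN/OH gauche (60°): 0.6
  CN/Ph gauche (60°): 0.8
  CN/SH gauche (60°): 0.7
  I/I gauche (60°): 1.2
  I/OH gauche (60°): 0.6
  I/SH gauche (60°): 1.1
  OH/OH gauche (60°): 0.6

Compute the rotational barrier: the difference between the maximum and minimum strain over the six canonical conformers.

4.4 kcal/mol

SH at 0° is eclipsed. CN at 0° is eclipsed with SH at 0° (2.1); I at 120° is eclipsed with OH at 120° (2.4); H at 240° is eclipsed with H at 240° (1.0). Total 5.5 kcal/mol.
SH at 60° is staggered. CN at 0° is gauche with SH at 60° (0.7); I at 120° is gauche with SH at 60° (1.1); I at 120° is gauche with OH at 180° (0.6). Total 2.4 kcal/mol.
SH at 120° is eclipsed. CN at 0° is eclipsed with H at 0° (1.3); I at 120° is eclipsed with SH at 120° (3.4); H at 240° is eclipsed with OH at 240° (1.4). Total 6.1 kcal/mol.
SH at 180° is staggered. CN at 0° is gauche with OH at 300° (0.6); I at 120° is gauche with SH at 180° (1.1). Total 1.7 kcal/mol.
SH at 240° is eclipsed. CN at 0° is eclipsed with OH at 0° (1.6); I at 120° is eclipsed with H at 120° (2.0); H at 240° is eclipsed with SH at 240° (1.7). Total 5.3 kcal/mol.
SH at 300° is staggered. CN at 0° is gauche with SH at 300° (0.7); CN at 0° is gauche with OH at 60° (0.6); I at 120° is gauche with OH at 60° (0.6). Total 1.9 kcal/mol.
Max at 120° (6.1 kcal/mol), min at 180° (1.7 kcal/mol); barrier = 4.4 kcal/mol.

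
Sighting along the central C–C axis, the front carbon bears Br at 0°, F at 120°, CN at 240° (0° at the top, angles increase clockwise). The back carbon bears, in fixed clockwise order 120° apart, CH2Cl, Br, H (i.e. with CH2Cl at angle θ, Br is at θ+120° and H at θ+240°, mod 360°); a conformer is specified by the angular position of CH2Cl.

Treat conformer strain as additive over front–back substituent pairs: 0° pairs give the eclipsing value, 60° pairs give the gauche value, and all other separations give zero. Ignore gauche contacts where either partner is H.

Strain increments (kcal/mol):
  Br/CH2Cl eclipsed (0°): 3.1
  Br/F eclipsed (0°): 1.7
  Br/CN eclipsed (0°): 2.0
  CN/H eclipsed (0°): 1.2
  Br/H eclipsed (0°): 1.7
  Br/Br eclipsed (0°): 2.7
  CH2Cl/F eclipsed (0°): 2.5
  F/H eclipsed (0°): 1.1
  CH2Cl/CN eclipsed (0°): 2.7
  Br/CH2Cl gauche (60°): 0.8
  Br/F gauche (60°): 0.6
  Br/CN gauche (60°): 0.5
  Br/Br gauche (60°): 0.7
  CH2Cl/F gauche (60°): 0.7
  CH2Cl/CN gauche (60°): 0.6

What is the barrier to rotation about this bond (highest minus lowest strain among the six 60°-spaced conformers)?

CH2Cl at 0° (eclipsed): Br(0°)/CH2Cl(0°) eclipsed 3.1; F(120°)/Br(120°) eclipsed 1.7; CN(240°)/H(240°) eclipsed 1.2 → 6.0 kcal/mol.
CH2Cl at 60° (staggered): Br(0°)/CH2Cl(60°) gauche 0.8; F(120°)/CH2Cl(60°) gauche 0.7; F(120°)/Br(180°) gauche 0.6; CN(240°)/Br(180°) gauche 0.5 → 2.6 kcal/mol.
CH2Cl at 120° (eclipsed): Br(0°)/H(0°) eclipsed 1.7; F(120°)/CH2Cl(120°) eclipsed 2.5; CN(240°)/Br(240°) eclipsed 2.0 → 6.2 kcal/mol.
CH2Cl at 180° (staggered): Br(0°)/Br(300°) gauche 0.7; F(120°)/CH2Cl(180°) gauche 0.7; CN(240°)/CH2Cl(180°) gauche 0.6; CN(240°)/Br(300°) gauche 0.5 → 2.5 kcal/mol.
CH2Cl at 240° (eclipsed): Br(0°)/Br(0°) eclipsed 2.7; F(120°)/H(120°) eclipsed 1.1; CN(240°)/CH2Cl(240°) eclipsed 2.7 → 6.5 kcal/mol.
CH2Cl at 300° (staggered): Br(0°)/CH2Cl(300°) gauche 0.8; Br(0°)/Br(60°) gauche 0.7; F(120°)/Br(60°) gauche 0.6; CN(240°)/CH2Cl(300°) gauche 0.6 → 2.7 kcal/mol.
Max at 240° (6.5 kcal/mol), min at 180° (2.5 kcal/mol); barrier = 4.0 kcal/mol.

4.0 kcal/mol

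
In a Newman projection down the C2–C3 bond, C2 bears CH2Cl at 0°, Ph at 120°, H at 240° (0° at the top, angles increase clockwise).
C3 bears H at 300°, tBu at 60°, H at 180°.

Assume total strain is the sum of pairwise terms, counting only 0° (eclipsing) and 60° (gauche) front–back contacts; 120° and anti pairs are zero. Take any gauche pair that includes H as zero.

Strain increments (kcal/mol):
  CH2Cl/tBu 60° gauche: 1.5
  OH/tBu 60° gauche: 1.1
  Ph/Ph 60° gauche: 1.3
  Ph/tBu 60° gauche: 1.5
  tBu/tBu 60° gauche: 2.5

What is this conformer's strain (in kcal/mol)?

This conformer (staggered): CH2Cl(0°)/tBu(60°) gauche 1.5; Ph(120°)/tBu(60°) gauche 1.5 → 3.0 kcal/mol.

3.0 kcal/mol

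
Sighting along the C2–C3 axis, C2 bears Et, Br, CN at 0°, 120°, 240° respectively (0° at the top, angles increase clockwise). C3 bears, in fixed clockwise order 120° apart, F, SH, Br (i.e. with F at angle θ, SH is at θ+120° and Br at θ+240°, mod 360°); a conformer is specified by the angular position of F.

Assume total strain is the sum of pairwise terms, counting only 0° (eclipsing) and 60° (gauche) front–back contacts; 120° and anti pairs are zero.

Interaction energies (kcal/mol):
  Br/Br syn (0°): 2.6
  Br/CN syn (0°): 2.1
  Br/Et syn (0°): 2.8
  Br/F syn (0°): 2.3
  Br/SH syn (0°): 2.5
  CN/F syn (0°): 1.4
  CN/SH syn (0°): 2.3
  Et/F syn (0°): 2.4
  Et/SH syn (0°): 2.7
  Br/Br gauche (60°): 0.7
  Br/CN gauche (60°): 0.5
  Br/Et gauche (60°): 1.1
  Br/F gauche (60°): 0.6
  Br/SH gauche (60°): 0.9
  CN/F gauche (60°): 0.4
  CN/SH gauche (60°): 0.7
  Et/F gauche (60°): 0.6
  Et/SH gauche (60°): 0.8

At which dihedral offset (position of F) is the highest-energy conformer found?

F at 0° (eclipsed): Et(0°)/F(0°) eclipsed 2.4; Br(120°)/SH(120°) eclipsed 2.5; CN(240°)/Br(240°) eclipsed 2.1 → 7.0 kcal/mol.
F at 60° (staggered): Et(0°)/F(60°) gauche 0.6; Et(0°)/Br(300°) gauche 1.1; Br(120°)/F(60°) gauche 0.6; Br(120°)/SH(180°) gauche 0.9; CN(240°)/SH(180°) gauche 0.7; CN(240°)/Br(300°) gauche 0.5 → 4.4 kcal/mol.
F at 120° (eclipsed): Et(0°)/Br(0°) eclipsed 2.8; Br(120°)/F(120°) eclipsed 2.3; CN(240°)/SH(240°) eclipsed 2.3 → 7.4 kcal/mol.
F at 180° (staggered): Et(0°)/SH(300°) gauche 0.8; Et(0°)/Br(60°) gauche 1.1; Br(120°)/F(180°) gauche 0.6; Br(120°)/Br(60°) gauche 0.7; CN(240°)/F(180°) gauche 0.4; CN(240°)/SH(300°) gauche 0.7 → 4.3 kcal/mol.
F at 240° (eclipsed): Et(0°)/SH(0°) eclipsed 2.7; Br(120°)/Br(120°) eclipsed 2.6; CN(240°)/F(240°) eclipsed 1.4 → 6.7 kcal/mol.
F at 300° (staggered): Et(0°)/F(300°) gauche 0.6; Et(0°)/SH(60°) gauche 0.8; Br(120°)/SH(60°) gauche 0.9; Br(120°)/Br(180°) gauche 0.7; CN(240°)/F(300°) gauche 0.4; CN(240°)/Br(180°) gauche 0.5 → 3.9 kcal/mol.
The maximum (7.4 kcal/mol) occurs with F at 120°.

120°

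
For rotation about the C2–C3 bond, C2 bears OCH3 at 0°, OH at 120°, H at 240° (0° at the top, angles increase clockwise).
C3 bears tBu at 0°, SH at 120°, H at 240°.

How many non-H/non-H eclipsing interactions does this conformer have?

2

Non-H eclipsing pairs: OCH3(0°)/tBu(0°); OH(120°)/SH(120°) — 2 interactions.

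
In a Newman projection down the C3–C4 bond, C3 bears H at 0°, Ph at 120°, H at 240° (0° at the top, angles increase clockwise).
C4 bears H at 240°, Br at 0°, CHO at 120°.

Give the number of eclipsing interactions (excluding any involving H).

Non-H eclipsing pairs: Ph(120°)/CHO(120°) — 1 interaction.

1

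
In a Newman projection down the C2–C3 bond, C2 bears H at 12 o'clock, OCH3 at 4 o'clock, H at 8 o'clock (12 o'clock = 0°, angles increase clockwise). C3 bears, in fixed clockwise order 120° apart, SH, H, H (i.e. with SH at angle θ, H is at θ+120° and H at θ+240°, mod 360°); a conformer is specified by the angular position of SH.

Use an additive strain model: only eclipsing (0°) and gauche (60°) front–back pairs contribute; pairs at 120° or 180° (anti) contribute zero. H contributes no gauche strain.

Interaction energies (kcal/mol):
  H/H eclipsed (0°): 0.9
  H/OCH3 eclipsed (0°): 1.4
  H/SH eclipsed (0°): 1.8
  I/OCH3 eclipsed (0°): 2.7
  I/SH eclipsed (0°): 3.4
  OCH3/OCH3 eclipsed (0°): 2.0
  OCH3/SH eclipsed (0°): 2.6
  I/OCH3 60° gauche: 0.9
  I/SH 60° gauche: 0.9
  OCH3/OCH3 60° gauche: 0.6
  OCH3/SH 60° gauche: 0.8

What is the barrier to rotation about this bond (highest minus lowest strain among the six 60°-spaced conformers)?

4.4 kcal/mol

SH at 0° (eclipsed): H(0°)/SH(0°) eclipsed 1.8; OCH3(120°)/H(120°) eclipsed 1.4; H(240°)/H(240°) eclipsed 0.9 → 4.1 kcal/mol.
SH at 60° (staggered): OCH3(120°)/SH(60°) gauche 0.8 → 0.8 kcal/mol.
SH at 120° (eclipsed): H(0°)/H(0°) eclipsed 0.9; OCH3(120°)/SH(120°) eclipsed 2.6; H(240°)/H(240°) eclipsed 0.9 → 4.4 kcal/mol.
SH at 180° (staggered): OCH3(120°)/SH(180°) gauche 0.8 → 0.8 kcal/mol.
SH at 240° (eclipsed): H(0°)/H(0°) eclipsed 0.9; OCH3(120°)/H(120°) eclipsed 1.4; H(240°)/SH(240°) eclipsed 1.8 → 4.1 kcal/mol.
SH at 300° (staggered): no non-H gauche contacts → 0.0 kcal/mol.
Max at 120° (4.4 kcal/mol), min at 300° (0.0 kcal/mol); barrier = 4.4 kcal/mol.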